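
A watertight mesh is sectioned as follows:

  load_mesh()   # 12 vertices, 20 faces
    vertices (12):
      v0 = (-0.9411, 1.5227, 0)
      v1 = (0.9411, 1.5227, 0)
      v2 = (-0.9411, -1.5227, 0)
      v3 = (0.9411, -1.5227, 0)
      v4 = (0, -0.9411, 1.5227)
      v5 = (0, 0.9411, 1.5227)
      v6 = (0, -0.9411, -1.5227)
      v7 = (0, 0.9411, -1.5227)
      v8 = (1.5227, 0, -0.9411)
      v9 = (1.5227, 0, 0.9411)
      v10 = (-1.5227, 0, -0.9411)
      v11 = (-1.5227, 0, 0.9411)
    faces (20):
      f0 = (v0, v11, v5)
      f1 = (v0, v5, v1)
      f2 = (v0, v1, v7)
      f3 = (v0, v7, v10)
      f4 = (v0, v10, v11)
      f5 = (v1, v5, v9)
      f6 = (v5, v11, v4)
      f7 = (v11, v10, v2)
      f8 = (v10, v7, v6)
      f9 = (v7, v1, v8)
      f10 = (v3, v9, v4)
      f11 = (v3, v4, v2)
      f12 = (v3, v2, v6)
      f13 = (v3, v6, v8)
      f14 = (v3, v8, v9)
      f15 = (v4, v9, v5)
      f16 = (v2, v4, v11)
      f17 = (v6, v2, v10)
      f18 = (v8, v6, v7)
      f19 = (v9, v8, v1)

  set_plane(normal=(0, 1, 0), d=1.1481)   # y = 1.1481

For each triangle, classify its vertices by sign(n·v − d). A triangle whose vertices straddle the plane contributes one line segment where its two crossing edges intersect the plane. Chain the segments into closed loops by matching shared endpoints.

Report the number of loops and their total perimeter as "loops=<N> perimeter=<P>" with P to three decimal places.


loops=1 perimeter=6.504

Straddling triangles (8 of 20):
  (v0,v11,v5) [+--] → (-1.08418, 1.1481, 0.23152)–(-0.334951, 1.1481, 0.980749)  len=1.0596
  (v0,v5,v1) [+-+] → (-0.334951, 1.1481, 0.980749)–(0.334951, 1.1481, 0.980749)  len=0.6699
  (v0,v1,v7) [++-] → (0.334951, 1.1481, -0.980749)–(-0.334951, 1.1481, -0.980749)  len=0.6699
  (v0,v7,v10) [+--] → (-0.334951, 1.1481, -0.980749)–(-1.08418, 1.1481, -0.23152)  len=1.0596
  (v0,v10,v11) [+--] → (-1.08418, 1.1481, -0.23152)–(-1.08418, 1.1481, 0.23152)  len=0.4630
  (v1,v5,v9) [+--] → (0.334951, 1.1481, 0.980749)–(1.08418, 1.1481, 0.23152)  len=1.0596
  (v7,v1,v8) [-+-] → (0.334951, 1.1481, -0.980749)–(1.08418, 1.1481, -0.23152)  len=1.0596
  (v9,v8,v1) [--+] → (1.08418, 1.1481, -0.23152)–(1.08418, 1.1481, 0.23152)  len=0.4630

Chained into 1 loop(s):
  loop 1: 8 segments, perimeter = 6.5042
Total perimeter = 6.504


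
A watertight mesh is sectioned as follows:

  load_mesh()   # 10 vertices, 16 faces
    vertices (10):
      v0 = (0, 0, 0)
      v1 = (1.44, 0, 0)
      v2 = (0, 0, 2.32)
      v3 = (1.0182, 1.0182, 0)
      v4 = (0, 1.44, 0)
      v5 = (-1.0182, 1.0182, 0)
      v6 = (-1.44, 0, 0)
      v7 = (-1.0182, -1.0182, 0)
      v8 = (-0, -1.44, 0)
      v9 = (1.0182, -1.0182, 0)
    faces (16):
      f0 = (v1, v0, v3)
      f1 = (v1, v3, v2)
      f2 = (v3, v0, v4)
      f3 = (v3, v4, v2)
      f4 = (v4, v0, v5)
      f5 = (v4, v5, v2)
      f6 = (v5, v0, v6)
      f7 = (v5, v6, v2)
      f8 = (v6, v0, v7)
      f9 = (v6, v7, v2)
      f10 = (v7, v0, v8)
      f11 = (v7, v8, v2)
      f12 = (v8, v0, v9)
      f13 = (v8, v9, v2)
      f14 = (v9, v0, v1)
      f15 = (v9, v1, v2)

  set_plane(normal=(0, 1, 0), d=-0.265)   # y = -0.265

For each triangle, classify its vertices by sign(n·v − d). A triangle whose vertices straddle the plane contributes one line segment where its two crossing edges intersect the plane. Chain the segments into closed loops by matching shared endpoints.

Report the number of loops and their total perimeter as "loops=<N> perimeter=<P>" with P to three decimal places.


Straddling triangles (8 of 16):
  (v6,v0,v7) [++-] → (-0.265, -0.265, 0)–(-1.33022, -0.265, 0)  len=1.0652
  (v6,v7,v2) [+-+] → (-1.33022, -0.265, 0)–(-0.265, -0.265, 1.71619)  len=2.0199
  (v7,v0,v8) [-+-] → (-0.265, -0.265, 0)–(0, -0.265, 0)  len=0.2650
  (v7,v8,v2) [--+] → (0, -0.265, 1.89306)–(-0.265, -0.265, 1.71619)  len=0.3186
  (v8,v0,v9) [-+-] → (0, -0.265, 0)–(0.265, -0.265, 0)  len=0.2650
  (v8,v9,v2) [--+] → (0.265, -0.265, 1.71619)–(0, -0.265, 1.89306)  len=0.3186
  (v9,v0,v1) [-++] → (0.265, -0.265, 0)–(1.33022, -0.265, 0)  len=1.0652
  (v9,v1,v2) [-++] → (1.33022, -0.265, 0)–(0.265, -0.265, 1.71619)  len=2.0199

Chained into 1 loop(s):
  loop 1: 8 segments, perimeter = 7.3374
Total perimeter = 7.337

loops=1 perimeter=7.337


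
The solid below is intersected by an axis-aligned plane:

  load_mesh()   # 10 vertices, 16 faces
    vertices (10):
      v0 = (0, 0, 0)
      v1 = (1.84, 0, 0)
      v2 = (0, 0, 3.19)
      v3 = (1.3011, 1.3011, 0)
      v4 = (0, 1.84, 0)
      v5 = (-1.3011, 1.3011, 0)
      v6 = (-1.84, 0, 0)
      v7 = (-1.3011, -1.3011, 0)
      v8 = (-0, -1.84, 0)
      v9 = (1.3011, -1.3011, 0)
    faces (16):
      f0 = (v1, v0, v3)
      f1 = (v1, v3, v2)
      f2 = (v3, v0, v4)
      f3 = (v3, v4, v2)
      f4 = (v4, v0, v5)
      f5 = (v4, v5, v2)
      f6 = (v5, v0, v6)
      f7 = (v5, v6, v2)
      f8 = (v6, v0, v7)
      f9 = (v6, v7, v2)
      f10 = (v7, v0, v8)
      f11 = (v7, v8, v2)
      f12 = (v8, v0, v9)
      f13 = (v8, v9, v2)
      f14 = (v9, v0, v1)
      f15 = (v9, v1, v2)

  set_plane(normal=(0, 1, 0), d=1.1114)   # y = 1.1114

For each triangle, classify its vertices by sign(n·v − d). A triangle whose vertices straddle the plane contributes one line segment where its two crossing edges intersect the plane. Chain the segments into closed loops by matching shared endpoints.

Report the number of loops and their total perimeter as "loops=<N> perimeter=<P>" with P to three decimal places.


Straddling triangles (8 of 16):
  (v1,v0,v3) [--+] → (1.1114, 1.1114, 0)–(1.37967, 1.1114, 0)  len=0.2683
  (v1,v3,v2) [-+-] → (1.37967, 1.1114, 0)–(1.1114, 1.1114, 0.465101)  len=0.5369
  (v3,v0,v4) [+-+] → (1.1114, 1.1114, 0)–(0, 1.1114, 0)  len=1.1114
  (v3,v4,v2) [++-] → (0, 1.1114, 1.26317)–(1.1114, 1.1114, 0.465101)  len=1.3683
  (v4,v0,v5) [+-+] → (0, 1.1114, 0)–(-1.1114, 1.1114, 0)  len=1.1114
  (v4,v5,v2) [++-] → (-1.1114, 1.1114, 0.465101)–(0, 1.1114, 1.26317)  len=1.3683
  (v5,v0,v6) [+--] → (-1.1114, 1.1114, 0)–(-1.37967, 1.1114, 0)  len=0.2683
  (v5,v6,v2) [+--] → (-1.37967, 1.1114, 0)–(-1.1114, 1.1114, 0.465101)  len=0.5369

Chained into 1 loop(s):
  loop 1: 8 segments, perimeter = 6.5697
Total perimeter = 6.570

loops=1 perimeter=6.570


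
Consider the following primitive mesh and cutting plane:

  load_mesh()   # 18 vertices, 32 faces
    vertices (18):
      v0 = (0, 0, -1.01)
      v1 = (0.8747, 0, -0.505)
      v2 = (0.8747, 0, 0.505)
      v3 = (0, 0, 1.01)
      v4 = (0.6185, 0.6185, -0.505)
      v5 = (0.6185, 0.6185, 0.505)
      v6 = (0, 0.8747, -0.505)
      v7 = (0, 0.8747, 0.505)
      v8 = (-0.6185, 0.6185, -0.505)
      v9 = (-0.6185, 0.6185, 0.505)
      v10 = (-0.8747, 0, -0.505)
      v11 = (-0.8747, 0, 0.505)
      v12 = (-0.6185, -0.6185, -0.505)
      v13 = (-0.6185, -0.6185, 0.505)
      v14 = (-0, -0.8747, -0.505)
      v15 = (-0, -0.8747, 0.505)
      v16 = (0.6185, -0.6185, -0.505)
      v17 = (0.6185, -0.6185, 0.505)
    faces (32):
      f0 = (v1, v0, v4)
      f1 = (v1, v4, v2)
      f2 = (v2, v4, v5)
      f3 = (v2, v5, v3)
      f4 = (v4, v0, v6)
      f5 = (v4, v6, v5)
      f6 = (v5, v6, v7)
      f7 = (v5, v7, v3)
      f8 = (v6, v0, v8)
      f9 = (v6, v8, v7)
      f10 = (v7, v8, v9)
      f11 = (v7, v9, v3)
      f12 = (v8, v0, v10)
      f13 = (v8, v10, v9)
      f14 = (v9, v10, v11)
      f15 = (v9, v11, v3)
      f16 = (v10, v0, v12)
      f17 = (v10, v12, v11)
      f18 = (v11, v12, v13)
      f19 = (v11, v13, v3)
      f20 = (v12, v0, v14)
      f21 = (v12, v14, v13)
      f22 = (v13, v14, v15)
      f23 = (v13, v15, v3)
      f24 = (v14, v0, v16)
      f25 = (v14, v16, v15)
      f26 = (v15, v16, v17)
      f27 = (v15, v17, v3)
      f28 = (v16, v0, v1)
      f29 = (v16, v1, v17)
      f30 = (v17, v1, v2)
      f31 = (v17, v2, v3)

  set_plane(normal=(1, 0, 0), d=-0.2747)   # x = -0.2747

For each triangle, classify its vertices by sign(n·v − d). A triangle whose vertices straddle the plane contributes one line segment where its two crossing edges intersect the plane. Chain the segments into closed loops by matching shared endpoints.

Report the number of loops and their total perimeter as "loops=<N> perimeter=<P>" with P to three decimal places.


Straddling triangles (12 of 32):
  (v6,v0,v8) [++-] → (-0.2747, 0.2747, -0.78571)–(-0.2747, 0.760912, -0.505)  len=0.5614
  (v6,v8,v7) [+-+] → (-0.2747, 0.760912, -0.505)–(-0.2747, 0.760912, 0.0564196)  len=0.5614
  (v7,v8,v9) [+--] → (-0.2747, 0.760912, 0.0564196)–(-0.2747, 0.760912, 0.505)  len=0.4486
  (v7,v9,v3) [+-+] → (-0.2747, 0.760912, 0.505)–(-0.2747, 0.2747, 0.78571)  len=0.5614
  (v8,v0,v10) [-+-] → (-0.2747, 0.2747, -0.78571)–(-0.2747, 0, -0.851404)  len=0.2824
  (v9,v11,v3) [--+] → (-0.2747, 0, 0.851404)–(-0.2747, 0.2747, 0.78571)  len=0.2824
  (v10,v0,v12) [-+-] → (-0.2747, 0, -0.851404)–(-0.2747, -0.2747, -0.78571)  len=0.2824
  (v11,v13,v3) [--+] → (-0.2747, -0.2747, 0.78571)–(-0.2747, 0, 0.851404)  len=0.2824
  (v12,v0,v14) [-++] → (-0.2747, -0.2747, -0.78571)–(-0.2747, -0.760912, -0.505)  len=0.5614
  (v12,v14,v13) [-+-] → (-0.2747, -0.760912, -0.505)–(-0.2747, -0.760912, -0.0564196)  len=0.4486
  (v13,v14,v15) [-++] → (-0.2747, -0.760912, -0.0564196)–(-0.2747, -0.760912, 0.505)  len=0.5614
  (v13,v15,v3) [-++] → (-0.2747, -0.760912, 0.505)–(-0.2747, -0.2747, 0.78571)  len=0.5614

Chained into 1 loop(s):
  loop 1: 12 segments, perimeter = 5.3955
Total perimeter = 5.395

loops=1 perimeter=5.395


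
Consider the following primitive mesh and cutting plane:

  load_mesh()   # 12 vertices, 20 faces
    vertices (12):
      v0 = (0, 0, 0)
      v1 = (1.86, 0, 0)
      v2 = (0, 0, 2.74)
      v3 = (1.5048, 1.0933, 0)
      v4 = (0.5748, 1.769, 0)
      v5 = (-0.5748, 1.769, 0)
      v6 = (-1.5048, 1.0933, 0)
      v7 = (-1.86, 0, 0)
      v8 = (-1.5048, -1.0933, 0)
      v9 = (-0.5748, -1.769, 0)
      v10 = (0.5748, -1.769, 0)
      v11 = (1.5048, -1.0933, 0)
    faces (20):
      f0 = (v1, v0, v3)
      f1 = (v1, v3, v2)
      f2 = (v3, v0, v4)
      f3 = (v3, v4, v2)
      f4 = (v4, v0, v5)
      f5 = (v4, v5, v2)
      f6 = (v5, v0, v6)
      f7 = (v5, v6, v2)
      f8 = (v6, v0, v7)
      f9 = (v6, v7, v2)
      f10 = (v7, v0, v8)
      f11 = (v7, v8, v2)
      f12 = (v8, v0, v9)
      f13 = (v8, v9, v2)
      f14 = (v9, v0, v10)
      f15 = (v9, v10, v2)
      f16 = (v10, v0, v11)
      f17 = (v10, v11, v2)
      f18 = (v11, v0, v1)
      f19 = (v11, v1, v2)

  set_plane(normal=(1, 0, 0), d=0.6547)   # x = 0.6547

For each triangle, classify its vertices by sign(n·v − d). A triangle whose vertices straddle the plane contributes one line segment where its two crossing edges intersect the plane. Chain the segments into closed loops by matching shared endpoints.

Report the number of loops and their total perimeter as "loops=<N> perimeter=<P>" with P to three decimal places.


loops=1 perimeter=8.437

Straddling triangles (8 of 20):
  (v1,v0,v3) [+-+] → (0.6547, 0, 0)–(0.6547, 0.475667, 0)  len=0.4757
  (v1,v3,v2) [++-] → (0.6547, 0.475667, 1.5479)–(0.6547, 0, 1.77555)  len=0.5273
  (v3,v0,v4) [+--] → (0.6547, 0.475667, 0)–(0.6547, 1.71095, 0)  len=1.2353
  (v3,v4,v2) [+--] → (0.6547, 1.71095, 0)–(0.6547, 0.475667, 1.5479)  len=1.9804
  (v10,v0,v11) [--+] → (0.6547, -0.475667, 0)–(0.6547, -1.71095, 0)  len=1.2353
  (v10,v11,v2) [-+-] → (0.6547, -1.71095, 0)–(0.6547, -0.475667, 1.5479)  len=1.9804
  (v11,v0,v1) [+-+] → (0.6547, -0.475667, 0)–(0.6547, 0, 0)  len=0.4757
  (v11,v1,v2) [++-] → (0.6547, 0, 1.77555)–(0.6547, -0.475667, 1.5479)  len=0.5273

Chained into 1 loop(s):
  loop 1: 8 segments, perimeter = 8.4373
Total perimeter = 8.437


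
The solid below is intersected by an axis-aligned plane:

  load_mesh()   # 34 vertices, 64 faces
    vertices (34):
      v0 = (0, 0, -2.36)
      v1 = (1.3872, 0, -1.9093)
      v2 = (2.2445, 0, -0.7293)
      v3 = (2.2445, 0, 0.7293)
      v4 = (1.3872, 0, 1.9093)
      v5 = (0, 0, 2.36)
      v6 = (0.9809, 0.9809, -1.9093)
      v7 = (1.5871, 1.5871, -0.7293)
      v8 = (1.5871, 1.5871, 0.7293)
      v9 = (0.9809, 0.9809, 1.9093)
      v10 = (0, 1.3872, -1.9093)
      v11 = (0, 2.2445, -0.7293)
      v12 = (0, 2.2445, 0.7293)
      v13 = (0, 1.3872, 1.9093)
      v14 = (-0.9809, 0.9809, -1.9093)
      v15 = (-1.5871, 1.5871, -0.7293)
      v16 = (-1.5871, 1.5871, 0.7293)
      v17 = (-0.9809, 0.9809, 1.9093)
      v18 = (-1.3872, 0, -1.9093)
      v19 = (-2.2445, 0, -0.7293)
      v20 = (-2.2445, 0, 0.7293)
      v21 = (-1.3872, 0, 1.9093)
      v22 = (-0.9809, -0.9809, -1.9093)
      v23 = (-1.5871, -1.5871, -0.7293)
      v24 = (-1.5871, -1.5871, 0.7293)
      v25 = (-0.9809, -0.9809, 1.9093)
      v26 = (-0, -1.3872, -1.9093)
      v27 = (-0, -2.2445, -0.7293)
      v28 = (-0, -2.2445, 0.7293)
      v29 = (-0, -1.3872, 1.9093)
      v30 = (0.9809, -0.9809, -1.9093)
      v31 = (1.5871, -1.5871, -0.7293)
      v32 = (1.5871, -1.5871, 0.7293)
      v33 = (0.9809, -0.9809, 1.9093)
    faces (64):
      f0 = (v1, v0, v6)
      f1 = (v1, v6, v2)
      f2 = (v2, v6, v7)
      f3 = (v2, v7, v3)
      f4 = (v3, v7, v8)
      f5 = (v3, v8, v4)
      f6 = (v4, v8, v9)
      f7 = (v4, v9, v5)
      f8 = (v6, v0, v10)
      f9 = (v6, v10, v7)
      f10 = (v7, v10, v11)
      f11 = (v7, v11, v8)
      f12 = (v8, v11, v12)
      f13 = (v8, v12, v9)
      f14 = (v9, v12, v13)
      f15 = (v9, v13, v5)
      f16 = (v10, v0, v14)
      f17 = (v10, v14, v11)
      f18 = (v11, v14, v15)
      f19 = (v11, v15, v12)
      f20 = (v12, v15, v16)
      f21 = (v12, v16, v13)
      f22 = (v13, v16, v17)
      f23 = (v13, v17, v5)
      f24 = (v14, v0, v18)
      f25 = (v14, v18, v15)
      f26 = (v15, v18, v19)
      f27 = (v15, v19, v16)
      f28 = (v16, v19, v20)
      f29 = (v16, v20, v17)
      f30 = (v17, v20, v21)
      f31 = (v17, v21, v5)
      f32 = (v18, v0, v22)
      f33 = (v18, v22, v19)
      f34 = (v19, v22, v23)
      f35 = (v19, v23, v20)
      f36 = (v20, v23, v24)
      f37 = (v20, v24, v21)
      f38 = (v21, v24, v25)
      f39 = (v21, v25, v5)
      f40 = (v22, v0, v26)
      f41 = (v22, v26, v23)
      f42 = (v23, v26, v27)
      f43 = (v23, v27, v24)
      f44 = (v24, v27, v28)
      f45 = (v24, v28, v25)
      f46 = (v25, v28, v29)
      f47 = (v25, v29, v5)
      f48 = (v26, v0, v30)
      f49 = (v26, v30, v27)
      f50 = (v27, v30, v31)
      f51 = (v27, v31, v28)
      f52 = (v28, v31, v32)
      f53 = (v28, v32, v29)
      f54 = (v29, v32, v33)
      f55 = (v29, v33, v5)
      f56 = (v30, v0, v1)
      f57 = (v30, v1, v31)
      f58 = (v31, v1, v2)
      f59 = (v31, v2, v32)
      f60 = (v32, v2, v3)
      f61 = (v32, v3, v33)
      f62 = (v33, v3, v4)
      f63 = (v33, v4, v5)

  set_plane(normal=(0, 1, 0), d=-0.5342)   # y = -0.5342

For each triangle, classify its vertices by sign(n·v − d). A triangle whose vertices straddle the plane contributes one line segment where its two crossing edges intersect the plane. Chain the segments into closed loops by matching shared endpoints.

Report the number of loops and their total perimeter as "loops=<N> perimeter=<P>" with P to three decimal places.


loops=1 perimeter=13.564

Straddling triangles (20 of 64):
  (v18,v0,v22) [++-] → (-0.5342, -0.5342, -2.11455)–(-1.16593, -0.5342, -1.9093)  len=0.6642
  (v18,v22,v19) [+-+] → (-1.16593, -0.5342, -1.9093)–(-1.55634, -0.5342, -1.37193)  len=0.6642
  (v19,v22,v23) [+--] → (-1.55634, -0.5342, -1.37193)–(-2.02323, -0.5342, -0.7293)  len=0.7943
  (v19,v23,v20) [+-+] → (-2.02323, -0.5342, -0.7293)–(-2.02323, -0.5342, 0.238352)  len=0.9677
  (v20,v23,v24) [+--] → (-2.02323, -0.5342, 0.238352)–(-2.02323, -0.5342, 0.7293)  len=0.4909
  (v20,v24,v21) [+-+] → (-2.02323, -0.5342, 0.7293)–(-1.45448, -0.5342, 1.51213)  len=0.9676
  (v21,v24,v25) [+--] → (-1.45448, -0.5342, 1.51213)–(-1.16593, -0.5342, 1.9093)  len=0.4909
  (v21,v25,v5) [+-+] → (-1.16593, -0.5342, 1.9093)–(-0.5342, -0.5342, 2.11455)  len=0.6642
  (v22,v0,v26) [-+-] → (-0.5342, -0.5342, -2.11455)–(0, -0.5342, -2.18644)  len=0.5390
  (v25,v29,v5) [--+] → (0, -0.5342, 2.18644)–(-0.5342, -0.5342, 2.11455)  len=0.5390
  (v26,v0,v30) [-+-] → (0, -0.5342, -2.18644)–(0.5342, -0.5342, -2.11455)  len=0.5390
  (v29,v33,v5) [--+] → (0.5342, -0.5342, 2.11455)–(0, -0.5342, 2.18644)  len=0.5390
  (v30,v0,v1) [-++] → (0.5342, -0.5342, -2.11455)–(1.16593, -0.5342, -1.9093)  len=0.6642
  (v30,v1,v31) [-+-] → (1.16593, -0.5342, -1.9093)–(1.45448, -0.5342, -1.51213)  len=0.4909
  (v31,v1,v2) [-++] → (1.45448, -0.5342, -1.51213)–(2.02323, -0.5342, -0.7293)  len=0.9676
  (v31,v2,v32) [-+-] → (2.02323, -0.5342, -0.7293)–(2.02323, -0.5342, -0.238352)  len=0.4909
  (v32,v2,v3) [-++] → (2.02323, -0.5342, -0.238352)–(2.02323, -0.5342, 0.7293)  len=0.9677
  (v32,v3,v33) [-+-] → (2.02323, -0.5342, 0.7293)–(1.55634, -0.5342, 1.37193)  len=0.7943
  (v33,v3,v4) [-++] → (1.55634, -0.5342, 1.37193)–(1.16593, -0.5342, 1.9093)  len=0.6642
  (v33,v4,v5) [-++] → (1.16593, -0.5342, 1.9093)–(0.5342, -0.5342, 2.11455)  len=0.6642

Chained into 1 loop(s):
  loop 1: 20 segments, perimeter = 13.5644
Total perimeter = 13.564


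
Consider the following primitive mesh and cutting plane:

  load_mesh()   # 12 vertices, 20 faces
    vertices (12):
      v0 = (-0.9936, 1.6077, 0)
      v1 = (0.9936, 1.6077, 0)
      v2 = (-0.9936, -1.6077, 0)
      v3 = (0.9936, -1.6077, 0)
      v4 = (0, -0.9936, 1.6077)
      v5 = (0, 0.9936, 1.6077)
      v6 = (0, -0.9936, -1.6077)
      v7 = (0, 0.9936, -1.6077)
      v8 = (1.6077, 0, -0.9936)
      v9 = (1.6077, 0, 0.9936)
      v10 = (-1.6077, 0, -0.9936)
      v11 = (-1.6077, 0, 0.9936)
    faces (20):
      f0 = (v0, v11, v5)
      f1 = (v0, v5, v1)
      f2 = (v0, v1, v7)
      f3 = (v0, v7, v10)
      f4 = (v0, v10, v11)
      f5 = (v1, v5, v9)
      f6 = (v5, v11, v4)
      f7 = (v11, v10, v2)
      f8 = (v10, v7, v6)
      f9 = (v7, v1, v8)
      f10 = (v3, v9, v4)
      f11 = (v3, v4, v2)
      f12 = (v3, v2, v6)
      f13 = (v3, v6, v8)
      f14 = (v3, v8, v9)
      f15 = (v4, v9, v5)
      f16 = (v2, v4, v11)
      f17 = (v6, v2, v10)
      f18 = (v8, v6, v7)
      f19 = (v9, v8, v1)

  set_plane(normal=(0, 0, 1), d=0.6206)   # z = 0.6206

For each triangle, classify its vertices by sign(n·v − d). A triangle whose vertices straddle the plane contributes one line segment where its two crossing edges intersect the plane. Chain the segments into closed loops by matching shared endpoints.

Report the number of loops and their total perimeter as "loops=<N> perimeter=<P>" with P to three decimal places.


loops=1 perimeter=9.364

Straddling triangles (10 of 20):
  (v0,v11,v5) [-++] → (-1.37717, 0.603535, 0.6206)–(-0.610053, 1.37065, 0.6206)  len=1.0849
  (v0,v5,v1) [-+-] → (-0.610053, 1.37065, 0.6206)–(0.610053, 1.37065, 0.6206)  len=1.2201
  (v0,v10,v11) [--+] → (-1.6077, 0, 0.6206)–(-1.37717, 0.603535, 0.6206)  len=0.6461
  (v1,v5,v9) [-++] → (0.610053, 1.37065, 0.6206)–(1.37717, 0.603535, 0.6206)  len=1.0849
  (v11,v10,v2) [+--] → (-1.6077, 0, 0.6206)–(-1.37717, -0.603535, 0.6206)  len=0.6461
  (v3,v9,v4) [-++] → (1.37717, -0.603535, 0.6206)–(0.610053, -1.37065, 0.6206)  len=1.0849
  (v3,v4,v2) [-+-] → (0.610053, -1.37065, 0.6206)–(-0.610053, -1.37065, 0.6206)  len=1.2201
  (v3,v8,v9) [--+] → (1.6077, 0, 0.6206)–(1.37717, -0.603535, 0.6206)  len=0.6461
  (v2,v4,v11) [-++] → (-0.610053, -1.37065, 0.6206)–(-1.37717, -0.603535, 0.6206)  len=1.0849
  (v9,v8,v1) [+--] → (1.6077, 0, 0.6206)–(1.37717, 0.603535, 0.6206)  len=0.6461

Chained into 1 loop(s):
  loop 1: 10 segments, perimeter = 9.3639
Total perimeter = 9.364


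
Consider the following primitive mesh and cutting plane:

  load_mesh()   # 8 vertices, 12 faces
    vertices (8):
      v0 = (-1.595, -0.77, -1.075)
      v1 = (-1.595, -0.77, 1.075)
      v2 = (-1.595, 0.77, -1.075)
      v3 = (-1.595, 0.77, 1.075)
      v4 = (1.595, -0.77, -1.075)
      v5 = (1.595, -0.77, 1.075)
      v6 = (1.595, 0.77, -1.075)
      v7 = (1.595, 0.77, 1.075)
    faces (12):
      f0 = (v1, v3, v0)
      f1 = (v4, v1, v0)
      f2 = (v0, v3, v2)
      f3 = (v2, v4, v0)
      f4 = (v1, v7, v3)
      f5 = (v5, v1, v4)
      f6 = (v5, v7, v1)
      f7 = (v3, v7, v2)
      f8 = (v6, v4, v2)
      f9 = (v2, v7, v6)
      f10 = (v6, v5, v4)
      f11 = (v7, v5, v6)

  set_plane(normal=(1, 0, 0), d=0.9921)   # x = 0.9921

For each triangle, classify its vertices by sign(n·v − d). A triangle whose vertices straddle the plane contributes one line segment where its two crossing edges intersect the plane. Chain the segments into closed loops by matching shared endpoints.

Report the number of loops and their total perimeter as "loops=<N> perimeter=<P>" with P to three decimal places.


Straddling triangles (8 of 12):
  (v4,v1,v0) [+--] → (0.9921, -0.77, -0.668657)–(0.9921, -0.77, -1.075)  len=0.4063
  (v2,v4,v0) [-+-] → (0.9921, -0.478945, -1.075)–(0.9921, -0.77, -1.075)  len=0.2911
  (v1,v7,v3) [-+-] → (0.9921, 0.478945, 1.075)–(0.9921, 0.77, 1.075)  len=0.2911
  (v5,v1,v4) [+-+] → (0.9921, -0.77, 1.075)–(0.9921, -0.77, -0.668657)  len=1.7437
  (v5,v7,v1) [++-] → (0.9921, 0.478945, 1.075)–(0.9921, -0.77, 1.075)  len=1.2489
  (v3,v7,v2) [-+-] → (0.9921, 0.77, 1.075)–(0.9921, 0.77, 0.668657)  len=0.4063
  (v6,v4,v2) [++-] → (0.9921, -0.478945, -1.075)–(0.9921, 0.77, -1.075)  len=1.2489
  (v2,v7,v6) [-++] → (0.9921, 0.77, 0.668657)–(0.9921, 0.77, -1.075)  len=1.7437

Chained into 1 loop(s):
  loop 1: 8 segments, perimeter = 7.3800
Total perimeter = 7.380

loops=1 perimeter=7.380


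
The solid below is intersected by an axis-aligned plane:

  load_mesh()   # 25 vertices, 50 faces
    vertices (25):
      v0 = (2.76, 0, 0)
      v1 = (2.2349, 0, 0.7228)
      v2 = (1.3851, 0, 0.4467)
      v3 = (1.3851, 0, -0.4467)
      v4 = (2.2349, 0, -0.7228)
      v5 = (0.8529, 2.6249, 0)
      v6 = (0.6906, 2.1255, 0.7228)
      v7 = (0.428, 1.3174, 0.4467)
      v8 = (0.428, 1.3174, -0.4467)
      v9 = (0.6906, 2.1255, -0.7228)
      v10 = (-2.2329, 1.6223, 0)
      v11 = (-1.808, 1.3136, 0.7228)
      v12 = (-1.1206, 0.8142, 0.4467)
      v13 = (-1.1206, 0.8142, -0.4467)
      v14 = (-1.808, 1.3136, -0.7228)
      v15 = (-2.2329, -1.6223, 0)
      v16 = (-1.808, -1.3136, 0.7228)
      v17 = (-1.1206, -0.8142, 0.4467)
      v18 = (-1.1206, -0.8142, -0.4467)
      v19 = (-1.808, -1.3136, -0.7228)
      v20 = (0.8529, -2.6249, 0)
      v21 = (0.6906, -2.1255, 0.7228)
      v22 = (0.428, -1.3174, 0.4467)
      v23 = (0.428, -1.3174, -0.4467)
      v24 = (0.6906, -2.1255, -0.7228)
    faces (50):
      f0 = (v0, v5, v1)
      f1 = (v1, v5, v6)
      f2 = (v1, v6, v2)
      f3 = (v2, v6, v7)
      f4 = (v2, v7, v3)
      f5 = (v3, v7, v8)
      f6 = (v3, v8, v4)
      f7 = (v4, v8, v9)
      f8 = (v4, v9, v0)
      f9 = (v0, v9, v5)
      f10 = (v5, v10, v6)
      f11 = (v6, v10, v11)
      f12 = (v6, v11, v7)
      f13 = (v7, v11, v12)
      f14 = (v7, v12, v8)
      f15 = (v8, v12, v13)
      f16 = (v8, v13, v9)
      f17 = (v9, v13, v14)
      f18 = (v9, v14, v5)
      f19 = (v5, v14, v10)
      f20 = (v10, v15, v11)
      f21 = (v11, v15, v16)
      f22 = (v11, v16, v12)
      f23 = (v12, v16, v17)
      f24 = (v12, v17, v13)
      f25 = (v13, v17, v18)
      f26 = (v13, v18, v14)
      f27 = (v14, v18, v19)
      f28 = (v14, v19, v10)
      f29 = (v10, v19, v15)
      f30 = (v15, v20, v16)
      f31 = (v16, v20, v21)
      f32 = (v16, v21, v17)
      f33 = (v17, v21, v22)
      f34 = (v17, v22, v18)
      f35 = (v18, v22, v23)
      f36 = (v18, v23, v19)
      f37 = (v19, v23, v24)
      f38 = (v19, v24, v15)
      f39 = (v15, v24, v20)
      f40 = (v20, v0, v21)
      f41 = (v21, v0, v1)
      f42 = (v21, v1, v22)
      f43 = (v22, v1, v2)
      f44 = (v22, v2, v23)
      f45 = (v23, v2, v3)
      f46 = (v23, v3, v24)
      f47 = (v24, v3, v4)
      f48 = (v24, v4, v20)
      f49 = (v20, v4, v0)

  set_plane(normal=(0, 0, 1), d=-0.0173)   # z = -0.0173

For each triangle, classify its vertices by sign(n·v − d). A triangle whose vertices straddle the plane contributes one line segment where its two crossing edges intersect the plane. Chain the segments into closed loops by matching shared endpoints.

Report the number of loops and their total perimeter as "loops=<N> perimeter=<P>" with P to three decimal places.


loops=2 perimeter=24.291

Straddling triangles (20 of 50):
  (v2,v7,v3) [++-] → (0.925084, 0.63319, -0.0173)–(1.3851, 0, -0.0173)  len=0.7827
  (v3,v7,v8) [-+-] → (0.925084, 0.63319, -0.0173)–(0.428, 1.3174, -0.0173)  len=0.8457
  (v4,v9,v0) [--+] → (2.71047, 0.0508732, -0.0173)–(2.74743, 0, -0.0173)  len=0.0629
  (v0,v9,v5) [+-+] → (2.71047, 0.0508732, -0.0173)–(0.849015, 2.61295, -0.0173)  len=3.1669
  (v7,v12,v8) [++-] → (-0.316313, 1.07554, -0.0173)–(0.428, 1.3174, -0.0173)  len=0.7826
  (v8,v12,v13) [-+-] → (-0.316313, 1.07554, -0.0173)–(-1.1206, 0.8142, -0.0173)  len=0.8457
  (v9,v14,v5) [--+] → (0.789212, 2.59351, -0.0173)–(0.849015, 2.61295, -0.0173)  len=0.0629
  (v5,v14,v10) [+-+] → (0.789212, 2.59351, -0.0173)–(-2.22273, 1.61491, -0.0173)  len=3.1669
  (v12,v17,v13) [++-] → (-1.1206, 0.0315327, -0.0173)–(-1.1206, 0.8142, -0.0173)  len=0.7827
  (v13,v17,v18) [-+-] → (-1.1206, 0.0315327, -0.0173)–(-1.1206, -0.8142, -0.0173)  len=0.8457
  (v14,v19,v10) [--+] → (-2.22273, 1.55203, -0.0173)–(-2.22273, 1.61491, -0.0173)  len=0.0629
  (v10,v19,v15) [+-+] → (-2.22273, 1.55203, -0.0173)–(-2.22273, -1.61491, -0.0173)  len=3.1669
  (v17,v22,v18) [++-] → (-0.376287, -1.05606, -0.0173)–(-1.1206, -0.8142, -0.0173)  len=0.7826
  (v18,v22,v23) [-+-] → (-0.376287, -1.05606, -0.0173)–(0.428, -1.3174, -0.0173)  len=0.8457
  (v19,v24,v15) [--+] → (-2.16293, -1.63434, -0.0173)–(-2.22273, -1.61491, -0.0173)  len=0.0629
  (v15,v24,v20) [+-+] → (-2.16293, -1.63434, -0.0173)–(0.849015, -2.61295, -0.0173)  len=3.1669
  (v22,v2,v23) [++-] → (0.888016, -0.68421, -0.0173)–(0.428, -1.3174, -0.0173)  len=0.7827
  (v23,v2,v3) [-+-] → (0.888016, -0.68421, -0.0173)–(1.3851, 0, -0.0173)  len=0.8457
  (v24,v4,v20) [--+] → (0.885978, -2.56207, -0.0173)–(0.849015, -2.61295, -0.0173)  len=0.0629
  (v20,v4,v0) [+-+] → (0.885978, -2.56207, -0.0173)–(2.74743, 0, -0.0173)  len=3.1669

Chained into 2 loop(s):
  loop 1: 10 segments, perimeter = 8.1417
  loop 2: 10 segments, perimeter = 16.1490
Total perimeter = 24.291


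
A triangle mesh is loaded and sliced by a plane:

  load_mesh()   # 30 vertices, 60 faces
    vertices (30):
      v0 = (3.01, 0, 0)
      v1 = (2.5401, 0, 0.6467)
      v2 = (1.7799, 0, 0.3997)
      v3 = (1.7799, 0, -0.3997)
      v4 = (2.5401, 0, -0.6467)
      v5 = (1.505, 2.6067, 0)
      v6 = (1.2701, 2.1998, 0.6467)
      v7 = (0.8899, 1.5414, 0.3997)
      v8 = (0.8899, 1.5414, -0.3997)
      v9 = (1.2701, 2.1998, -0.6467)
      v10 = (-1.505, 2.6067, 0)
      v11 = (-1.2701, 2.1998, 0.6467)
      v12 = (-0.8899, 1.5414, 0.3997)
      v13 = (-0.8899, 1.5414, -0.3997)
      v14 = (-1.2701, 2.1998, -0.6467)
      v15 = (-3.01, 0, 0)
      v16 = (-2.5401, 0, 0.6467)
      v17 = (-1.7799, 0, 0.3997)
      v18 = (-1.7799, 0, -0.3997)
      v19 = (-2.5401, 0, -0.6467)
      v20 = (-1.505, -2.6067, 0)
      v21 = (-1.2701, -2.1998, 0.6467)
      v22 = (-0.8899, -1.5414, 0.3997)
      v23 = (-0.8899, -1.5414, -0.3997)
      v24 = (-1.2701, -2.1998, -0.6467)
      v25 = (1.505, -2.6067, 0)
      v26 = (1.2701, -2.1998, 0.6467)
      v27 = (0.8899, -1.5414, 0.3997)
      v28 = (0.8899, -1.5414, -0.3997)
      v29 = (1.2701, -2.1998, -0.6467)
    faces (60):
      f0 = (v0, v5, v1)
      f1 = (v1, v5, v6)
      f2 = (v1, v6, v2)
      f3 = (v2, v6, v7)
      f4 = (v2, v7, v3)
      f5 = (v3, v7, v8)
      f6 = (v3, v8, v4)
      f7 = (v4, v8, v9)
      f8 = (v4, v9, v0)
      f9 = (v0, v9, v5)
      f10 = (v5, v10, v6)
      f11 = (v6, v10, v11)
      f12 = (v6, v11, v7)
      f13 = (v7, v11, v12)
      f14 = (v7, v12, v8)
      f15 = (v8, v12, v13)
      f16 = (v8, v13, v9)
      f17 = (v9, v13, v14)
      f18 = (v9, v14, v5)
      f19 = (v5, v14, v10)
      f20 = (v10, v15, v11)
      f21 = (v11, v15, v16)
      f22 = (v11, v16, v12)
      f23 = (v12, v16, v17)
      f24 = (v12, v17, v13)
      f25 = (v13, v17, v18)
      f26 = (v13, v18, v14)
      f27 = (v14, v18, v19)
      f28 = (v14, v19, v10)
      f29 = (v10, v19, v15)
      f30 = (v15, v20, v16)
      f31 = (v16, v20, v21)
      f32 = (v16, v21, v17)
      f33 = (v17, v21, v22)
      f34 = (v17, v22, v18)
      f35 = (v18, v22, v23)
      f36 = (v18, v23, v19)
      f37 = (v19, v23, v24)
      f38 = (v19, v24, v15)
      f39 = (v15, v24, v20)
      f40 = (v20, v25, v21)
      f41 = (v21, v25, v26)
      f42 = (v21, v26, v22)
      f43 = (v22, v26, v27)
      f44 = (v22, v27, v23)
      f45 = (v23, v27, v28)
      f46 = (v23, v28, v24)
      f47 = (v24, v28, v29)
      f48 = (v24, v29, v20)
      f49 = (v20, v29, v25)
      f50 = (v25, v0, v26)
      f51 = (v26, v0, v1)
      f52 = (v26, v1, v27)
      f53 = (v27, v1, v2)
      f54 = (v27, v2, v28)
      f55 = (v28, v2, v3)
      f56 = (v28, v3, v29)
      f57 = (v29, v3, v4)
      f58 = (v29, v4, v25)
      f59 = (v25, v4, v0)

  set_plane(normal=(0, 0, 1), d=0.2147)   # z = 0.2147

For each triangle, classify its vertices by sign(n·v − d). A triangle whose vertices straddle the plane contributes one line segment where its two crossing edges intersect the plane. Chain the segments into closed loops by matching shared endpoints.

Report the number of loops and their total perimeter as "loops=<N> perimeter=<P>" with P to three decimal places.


Straddling triangles (24 of 60):
  (v0,v5,v1) [--+] → (1.84865, 1.74129, 0.2147)–(2.854, 0, 0.2147)  len=2.0107
  (v1,v5,v6) [+-+] → (1.84865, 1.74129, 0.2147)–(1.42701, 2.47161, 0.2147)  len=0.8433
  (v2,v7,v3) [++-] → (1.09587, 1.18468, 0.2147)–(1.7799, 0, 0.2147)  len=1.3680
  (v3,v7,v8) [-+-] → (1.09587, 1.18468, 0.2147)–(0.8899, 1.5414, 0.2147)  len=0.4119
  (v5,v10,v6) [--+] → (-0.583686, 2.47161, 0.2147)–(1.42701, 2.47161, 0.2147)  len=2.0107
  (v6,v10,v11) [+-+] → (-0.583686, 2.47161, 0.2147)–(-1.42701, 2.47161, 0.2147)  len=0.8433
  (v7,v12,v8) [++-] → (-0.478012, 1.5414, 0.2147)–(0.8899, 1.5414, 0.2147)  len=1.3679
  (v8,v12,v13) [-+-] → (-0.478012, 1.5414, 0.2147)–(-0.8899, 1.5414, 0.2147)  len=0.4119
  (v10,v15,v11) [--+] → (-2.43237, 0.730319, 0.2147)–(-1.42701, 2.47161, 0.2147)  len=2.0107
  (v11,v15,v16) [+-+] → (-2.43237, 0.730319, 0.2147)–(-2.854, 0, 0.2147)  len=0.8433
  (v12,v17,v13) [++-] → (-1.57393, 0.356716, 0.2147)–(-0.8899, 1.5414, 0.2147)  len=1.3680
  (v13,v17,v18) [-+-] → (-1.57393, 0.356716, 0.2147)–(-1.7799, 0, 0.2147)  len=0.4119
  (v15,v20,v16) [--+] → (-1.84865, -1.74129, 0.2147)–(-2.854, 0, 0.2147)  len=2.0107
  (v16,v20,v21) [+-+] → (-1.84865, -1.74129, 0.2147)–(-1.42701, -2.47161, 0.2147)  len=0.8433
  (v17,v22,v18) [++-] → (-1.09587, -1.18468, 0.2147)–(-1.7799, 0, 0.2147)  len=1.3680
  (v18,v22,v23) [-+-] → (-1.09587, -1.18468, 0.2147)–(-0.8899, -1.5414, 0.2147)  len=0.4119
  (v20,v25,v21) [--+] → (0.583686, -2.47161, 0.2147)–(-1.42701, -2.47161, 0.2147)  len=2.0107
  (v21,v25,v26) [+-+] → (0.583686, -2.47161, 0.2147)–(1.42701, -2.47161, 0.2147)  len=0.8433
  (v22,v27,v23) [++-] → (0.478012, -1.5414, 0.2147)–(-0.8899, -1.5414, 0.2147)  len=1.3679
  (v23,v27,v28) [-+-] → (0.478012, -1.5414, 0.2147)–(0.8899, -1.5414, 0.2147)  len=0.4119
  (v25,v0,v26) [--+] → (2.43237, -0.730319, 0.2147)–(1.42701, -2.47161, 0.2147)  len=2.0107
  (v26,v0,v1) [+-+] → (2.43237, -0.730319, 0.2147)–(2.854, 0, 0.2147)  len=0.8433
  (v27,v2,v28) [++-] → (1.57393, -0.356716, 0.2147)–(0.8899, -1.5414, 0.2147)  len=1.3680
  (v28,v2,v3) [-+-] → (1.57393, -0.356716, 0.2147)–(1.7799, 0, 0.2147)  len=0.4119

Chained into 2 loop(s):
  loop 1: 12 segments, perimeter = 17.1239
  loop 2: 12 segments, perimeter = 10.6792
Total perimeter = 27.803

loops=2 perimeter=27.803


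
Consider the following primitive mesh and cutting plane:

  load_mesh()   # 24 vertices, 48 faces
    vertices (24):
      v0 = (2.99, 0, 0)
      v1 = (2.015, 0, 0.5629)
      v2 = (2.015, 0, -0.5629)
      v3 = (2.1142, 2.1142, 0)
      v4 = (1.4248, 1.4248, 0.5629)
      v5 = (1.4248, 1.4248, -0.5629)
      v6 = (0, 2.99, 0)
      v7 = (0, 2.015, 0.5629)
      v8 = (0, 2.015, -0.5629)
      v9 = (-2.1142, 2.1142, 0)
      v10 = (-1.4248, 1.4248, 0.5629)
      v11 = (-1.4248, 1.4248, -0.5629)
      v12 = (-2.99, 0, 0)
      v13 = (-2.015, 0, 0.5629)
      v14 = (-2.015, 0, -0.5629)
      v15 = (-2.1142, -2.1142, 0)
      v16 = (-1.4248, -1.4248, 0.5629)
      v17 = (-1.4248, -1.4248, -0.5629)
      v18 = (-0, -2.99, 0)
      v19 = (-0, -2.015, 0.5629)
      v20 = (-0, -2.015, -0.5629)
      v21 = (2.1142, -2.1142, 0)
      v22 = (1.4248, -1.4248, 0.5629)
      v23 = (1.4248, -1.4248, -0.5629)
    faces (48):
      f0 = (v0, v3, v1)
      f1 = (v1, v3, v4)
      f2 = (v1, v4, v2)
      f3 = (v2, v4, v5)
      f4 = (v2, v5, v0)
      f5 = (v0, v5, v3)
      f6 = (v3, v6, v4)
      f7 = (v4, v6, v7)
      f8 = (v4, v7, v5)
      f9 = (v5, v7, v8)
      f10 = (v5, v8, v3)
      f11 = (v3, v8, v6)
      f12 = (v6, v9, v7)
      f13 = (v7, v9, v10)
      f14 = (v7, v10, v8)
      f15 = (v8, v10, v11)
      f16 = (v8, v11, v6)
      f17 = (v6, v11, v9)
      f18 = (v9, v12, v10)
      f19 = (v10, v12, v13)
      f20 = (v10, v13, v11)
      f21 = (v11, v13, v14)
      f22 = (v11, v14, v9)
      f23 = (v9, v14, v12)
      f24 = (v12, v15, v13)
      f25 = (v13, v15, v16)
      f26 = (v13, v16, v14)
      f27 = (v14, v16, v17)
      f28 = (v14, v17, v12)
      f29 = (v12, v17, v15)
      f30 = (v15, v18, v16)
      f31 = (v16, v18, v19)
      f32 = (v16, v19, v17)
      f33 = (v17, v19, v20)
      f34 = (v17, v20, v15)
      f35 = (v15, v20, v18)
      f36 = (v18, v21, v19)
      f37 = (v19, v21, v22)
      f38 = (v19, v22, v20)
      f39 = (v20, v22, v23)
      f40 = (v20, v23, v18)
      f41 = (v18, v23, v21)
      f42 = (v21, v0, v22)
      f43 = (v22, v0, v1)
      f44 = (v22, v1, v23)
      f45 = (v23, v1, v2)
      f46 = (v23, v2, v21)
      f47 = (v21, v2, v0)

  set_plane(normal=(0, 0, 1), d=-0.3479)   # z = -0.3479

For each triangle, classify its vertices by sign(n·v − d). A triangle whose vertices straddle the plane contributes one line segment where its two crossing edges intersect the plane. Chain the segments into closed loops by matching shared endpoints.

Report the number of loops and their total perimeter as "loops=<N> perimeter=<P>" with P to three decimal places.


loops=2 perimeter=26.955

Straddling triangles (32 of 48):
  (v1,v4,v2) [++-] → (1.90229, 0.272102, -0.3479)–(2.015, 0, -0.3479)  len=0.2945
  (v2,v4,v5) [-+-] → (1.90229, 0.272102, -0.3479)–(1.4248, 1.4248, -0.3479)  len=1.2477
  (v2,v5,v0) [--+] → (2.02263, 0.880597, -0.3479)–(2.3874, 0, -0.3479)  len=0.9532
  (v0,v5,v3) [+-+] → (2.02263, 0.880597, -0.3479)–(1.68812, 1.68812, -0.3479)  len=0.8741
  (v4,v7,v5) [++-] → (1.1527, 1.53751, -0.3479)–(1.4248, 1.4248, -0.3479)  len=0.2945
  (v5,v7,v8) [-+-] → (1.1527, 1.53751, -0.3479)–(0, 2.015, -0.3479)  len=1.2477
  (v5,v8,v3) [--+] → (0.80752, 2.05289, -0.3479)–(1.68812, 1.68812, -0.3479)  len=0.9532
  (v3,v8,v6) [+-+] → (0.80752, 2.05289, -0.3479)–(0, 2.3874, -0.3479)  len=0.8741
  (v7,v10,v8) [++-] → (-0.272102, 1.90229, -0.3479)–(0, 2.015, -0.3479)  len=0.2945
  (v8,v10,v11) [-+-] → (-0.272102, 1.90229, -0.3479)–(-1.4248, 1.4248, -0.3479)  len=1.2477
  (v8,v11,v6) [--+] → (-0.880597, 2.02263, -0.3479)–(0, 2.3874, -0.3479)  len=0.9532
  (v6,v11,v9) [+-+] → (-0.880597, 2.02263, -0.3479)–(-1.68812, 1.68812, -0.3479)  len=0.8741
  (v10,v13,v11) [++-] → (-1.53751, 1.1527, -0.3479)–(-1.4248, 1.4248, -0.3479)  len=0.2945
  (v11,v13,v14) [-+-] → (-1.53751, 1.1527, -0.3479)–(-2.015, 0, -0.3479)  len=1.2477
  (v11,v14,v9) [--+] → (-2.05289, 0.80752, -0.3479)–(-1.68812, 1.68812, -0.3479)  len=0.9532
  (v9,v14,v12) [+-+] → (-2.05289, 0.80752, -0.3479)–(-2.3874, 0, -0.3479)  len=0.8741
  (v13,v16,v14) [++-] → (-1.90229, -0.272102, -0.3479)–(-2.015, 0, -0.3479)  len=0.2945
  (v14,v16,v17) [-+-] → (-1.90229, -0.272102, -0.3479)–(-1.4248, -1.4248, -0.3479)  len=1.2477
  (v14,v17,v12) [--+] → (-2.02263, -0.880597, -0.3479)–(-2.3874, 0, -0.3479)  len=0.9532
  (v12,v17,v15) [+-+] → (-2.02263, -0.880597, -0.3479)–(-1.68812, -1.68812, -0.3479)  len=0.8741
  (v16,v19,v17) [++-] → (-1.1527, -1.53751, -0.3479)–(-1.4248, -1.4248, -0.3479)  len=0.2945
  (v17,v19,v20) [-+-] → (-1.1527, -1.53751, -0.3479)–(0, -2.015, -0.3479)  len=1.2477
  (v17,v20,v15) [--+] → (-0.80752, -2.05289, -0.3479)–(-1.68812, -1.68812, -0.3479)  len=0.9532
  (v15,v20,v18) [+-+] → (-0.80752, -2.05289, -0.3479)–(0, -2.3874, -0.3479)  len=0.8741
  (v19,v22,v20) [++-] → (0.272102, -1.90229, -0.3479)–(0, -2.015, -0.3479)  len=0.2945
  (v20,v22,v23) [-+-] → (0.272102, -1.90229, -0.3479)–(1.4248, -1.4248, -0.3479)  len=1.2477
  (v20,v23,v18) [--+] → (0.880597, -2.02263, -0.3479)–(0, -2.3874, -0.3479)  len=0.9532
  (v18,v23,v21) [+-+] → (0.880597, -2.02263, -0.3479)–(1.68812, -1.68812, -0.3479)  len=0.8741
  (v22,v1,v23) [++-] → (1.53751, -1.1527, -0.3479)–(1.4248, -1.4248, -0.3479)  len=0.2945
  (v23,v1,v2) [-+-] → (1.53751, -1.1527, -0.3479)–(2.015, 0, -0.3479)  len=1.2477
  (v23,v2,v21) [--+] → (2.05289, -0.80752, -0.3479)–(1.68812, -1.68812, -0.3479)  len=0.9532
  (v21,v2,v0) [+-+] → (2.05289, -0.80752, -0.3479)–(2.3874, 0, -0.3479)  len=0.8741

Chained into 2 loop(s):
  loop 1: 16 segments, perimeter = 12.3376
  loop 2: 16 segments, perimeter = 14.6178
Total perimeter = 26.955


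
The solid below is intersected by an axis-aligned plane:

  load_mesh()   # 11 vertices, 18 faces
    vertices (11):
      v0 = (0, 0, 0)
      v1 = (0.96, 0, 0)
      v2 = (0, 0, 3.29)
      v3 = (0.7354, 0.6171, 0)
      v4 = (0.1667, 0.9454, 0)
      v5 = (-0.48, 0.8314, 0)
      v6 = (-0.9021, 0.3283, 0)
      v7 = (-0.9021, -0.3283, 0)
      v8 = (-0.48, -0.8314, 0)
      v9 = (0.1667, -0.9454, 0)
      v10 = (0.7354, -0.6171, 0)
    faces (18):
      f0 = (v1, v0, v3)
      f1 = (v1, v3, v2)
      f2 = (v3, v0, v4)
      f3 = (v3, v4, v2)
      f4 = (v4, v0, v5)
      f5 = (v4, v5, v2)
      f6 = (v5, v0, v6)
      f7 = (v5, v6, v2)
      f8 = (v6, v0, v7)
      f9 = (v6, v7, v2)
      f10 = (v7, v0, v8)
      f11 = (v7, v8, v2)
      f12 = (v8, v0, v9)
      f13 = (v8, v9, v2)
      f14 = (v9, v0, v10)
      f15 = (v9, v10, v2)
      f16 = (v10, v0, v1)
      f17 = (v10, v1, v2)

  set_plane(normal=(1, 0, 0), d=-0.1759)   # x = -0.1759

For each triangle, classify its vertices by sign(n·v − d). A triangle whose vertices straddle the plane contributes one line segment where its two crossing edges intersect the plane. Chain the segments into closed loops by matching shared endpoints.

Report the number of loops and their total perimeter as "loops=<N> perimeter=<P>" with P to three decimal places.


loops=1 perimeter=7.452

Straddling triangles (10 of 18):
  (v4,v0,v5) [++-] → (-0.1759, 0.304673, 0)–(-0.1759, 0.885007, 0)  len=0.5803
  (v4,v5,v2) [+-+] → (-0.1759, 0.885007, 0)–(-0.1759, 0.304673, 2.08435)  len=2.1636
  (v5,v0,v6) [-+-] → (-0.1759, 0.304673, 0)–(-0.1759, 0.064015, 0)  len=0.2407
  (v5,v6,v2) [--+] → (-0.1759, 0.064015, 2.64848)–(-0.1759, 0.304673, 2.08435)  len=0.6133
  (v6,v0,v7) [-+-] → (-0.1759, 0.064015, 0)–(-0.1759, -0.064015, 0)  len=0.1280
  (v6,v7,v2) [--+] → (-0.1759, -0.064015, 2.64848)–(-0.1759, 0.064015, 2.64848)  len=0.1280
  (v7,v0,v8) [-+-] → (-0.1759, -0.064015, 0)–(-0.1759, -0.304673, 0)  len=0.2407
  (v7,v8,v2) [--+] → (-0.1759, -0.304673, 2.08435)–(-0.1759, -0.064015, 2.64848)  len=0.6133
  (v8,v0,v9) [-++] → (-0.1759, -0.304673, 0)–(-0.1759, -0.885007, 0)  len=0.5803
  (v8,v9,v2) [-++] → (-0.1759, -0.885007, 0)–(-0.1759, -0.304673, 2.08435)  len=2.1636

Chained into 1 loop(s):
  loop 1: 10 segments, perimeter = 7.4520
Total perimeter = 7.452


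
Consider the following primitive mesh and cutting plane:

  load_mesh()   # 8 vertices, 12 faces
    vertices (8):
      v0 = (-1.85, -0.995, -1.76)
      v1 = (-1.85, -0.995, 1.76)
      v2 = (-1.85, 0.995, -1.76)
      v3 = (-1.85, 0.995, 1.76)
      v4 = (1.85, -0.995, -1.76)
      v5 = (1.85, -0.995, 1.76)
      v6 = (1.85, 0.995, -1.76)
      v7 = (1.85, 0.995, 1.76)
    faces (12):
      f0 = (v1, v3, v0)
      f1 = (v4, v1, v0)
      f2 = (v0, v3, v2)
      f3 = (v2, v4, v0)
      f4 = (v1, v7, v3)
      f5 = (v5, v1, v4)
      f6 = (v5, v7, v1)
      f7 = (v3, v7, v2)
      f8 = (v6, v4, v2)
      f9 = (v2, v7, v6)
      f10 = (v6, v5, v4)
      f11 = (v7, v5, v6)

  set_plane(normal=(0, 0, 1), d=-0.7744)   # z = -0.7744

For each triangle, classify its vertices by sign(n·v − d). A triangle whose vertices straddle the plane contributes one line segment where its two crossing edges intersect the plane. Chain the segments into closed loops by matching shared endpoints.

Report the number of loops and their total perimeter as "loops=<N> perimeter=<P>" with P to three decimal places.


Straddling triangles (8 of 12):
  (v1,v3,v0) [++-] → (-1.85, -0.4378, -0.7744)–(-1.85, -0.995, -0.7744)  len=0.5572
  (v4,v1,v0) [-+-] → (0.814, -0.995, -0.7744)–(-1.85, -0.995, -0.7744)  len=2.6640
  (v0,v3,v2) [-+-] → (-1.85, -0.4378, -0.7744)–(-1.85, 0.995, -0.7744)  len=1.4328
  (v5,v1,v4) [++-] → (0.814, -0.995, -0.7744)–(1.85, -0.995, -0.7744)  len=1.0360
  (v3,v7,v2) [++-] → (-0.814, 0.995, -0.7744)–(-1.85, 0.995, -0.7744)  len=1.0360
  (v2,v7,v6) [-+-] → (-0.814, 0.995, -0.7744)–(1.85, 0.995, -0.7744)  len=2.6640
  (v6,v5,v4) [-+-] → (1.85, 0.4378, -0.7744)–(1.85, -0.995, -0.7744)  len=1.4328
  (v7,v5,v6) [++-] → (1.85, 0.4378, -0.7744)–(1.85, 0.995, -0.7744)  len=0.5572

Chained into 1 loop(s):
  loop 1: 8 segments, perimeter = 11.3800
Total perimeter = 11.380

loops=1 perimeter=11.380
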